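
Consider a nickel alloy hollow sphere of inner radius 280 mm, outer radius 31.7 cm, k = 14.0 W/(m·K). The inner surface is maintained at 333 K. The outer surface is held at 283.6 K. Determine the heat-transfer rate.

Q = 4πk·ΔT/(1/r₁ − 1/r₂) = 4π × 14.0 × 49.4 / (1/0.280 − 1/0.317) = 20800 W

Q = 20.8 kW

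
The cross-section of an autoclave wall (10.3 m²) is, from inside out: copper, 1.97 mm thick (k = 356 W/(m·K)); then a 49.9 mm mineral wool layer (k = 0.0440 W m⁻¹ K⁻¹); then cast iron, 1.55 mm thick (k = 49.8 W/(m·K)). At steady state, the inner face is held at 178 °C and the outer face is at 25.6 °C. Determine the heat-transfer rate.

Q = 1380 W

Series thermal resistances, inner to outer:
  R_copper = L/(kA) = 0.00197/(356·10.3) = 5.373×10^-7 K/W
  R_mineral wool = L/(kA) = 0.0499/(0.0440·10.3) = 0.1101 K/W
  R_cast iron = L/(kA) = 0.00155/(49.8·10.3) = 3.022×10^-6 K/W
ΣR = 5.373×10^-7 + 0.1101 + 3.022×10^-6 = 0.1101 K/W
Q = ΔT/ΣR = (178 °C − 25.6 °C)/0.1101 = 1380 W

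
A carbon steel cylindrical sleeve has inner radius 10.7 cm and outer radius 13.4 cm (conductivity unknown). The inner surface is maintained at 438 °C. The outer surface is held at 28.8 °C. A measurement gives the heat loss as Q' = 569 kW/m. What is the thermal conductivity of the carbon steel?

k = 49.8 W/m·K

ΣR = ΔT/Q' = |438 − 28.8|/5.69×10^5 = 7.192×10^-4 m·K/W
ln(r₂/r₁)/(2πk) = 7.192×10^-4 ⇒ k = 0.2250/(2π·7.192×10^-4) = 49.8 W/m·K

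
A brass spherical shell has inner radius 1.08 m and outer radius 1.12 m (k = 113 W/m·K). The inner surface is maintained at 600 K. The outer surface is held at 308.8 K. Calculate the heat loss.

Q = 12500 kW

Q = 4πk·ΔT/(1/r₁ − 1/r₂) = 4π × 113 × 291.2 / (1/1.08 − 1/1.12) = 1.25×10^7 W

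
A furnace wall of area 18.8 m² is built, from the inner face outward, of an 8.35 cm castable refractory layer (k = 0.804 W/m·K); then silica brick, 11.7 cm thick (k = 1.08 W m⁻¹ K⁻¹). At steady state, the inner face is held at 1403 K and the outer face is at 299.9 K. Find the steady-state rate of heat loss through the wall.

Resistance network (inner→outer):
  R_castable refractory = L/(kA) = 0.0835/(0.804·18.8) = 0.005524 K/W
  R_silica brick = L/(kA) = 0.117/(1.08·18.8) = 0.005762 K/W
ΣR = 0.005524 + 0.005762 = 0.01129 K/W
Q = ΔT/ΣR = (1403 K − 299.9 K)/0.01129 = 97700 W

Q = 97.7 kW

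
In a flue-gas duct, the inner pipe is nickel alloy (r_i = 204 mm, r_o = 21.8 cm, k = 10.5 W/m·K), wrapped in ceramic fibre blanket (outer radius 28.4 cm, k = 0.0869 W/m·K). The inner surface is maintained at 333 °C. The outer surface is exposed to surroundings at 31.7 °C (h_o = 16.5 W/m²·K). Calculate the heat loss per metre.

Resistance network (inner→outer):
  R'_nickel alloy = ln(0.218/0.204)/(2πk) = 0.06638/(2π·10.5) = 0.001006 m·K/W
  R'_ceramic fibre blanket = ln(0.284/0.218)/(2πk) = 0.2645/(2π·0.0869) = 0.4844 m·K/W
  R'_conv,out = 1/(2πr h) = 1/(2π·0.284·16.5) = 0.03396 m·K/W
ΣR = 0.001006 + 0.4844 + 0.03396 = 0.5194 m·K/W
Q' = ΔT/ΣR = (333 °C − 31.7 °C)/0.5194 = 580 W/m

Q' = 580 W/m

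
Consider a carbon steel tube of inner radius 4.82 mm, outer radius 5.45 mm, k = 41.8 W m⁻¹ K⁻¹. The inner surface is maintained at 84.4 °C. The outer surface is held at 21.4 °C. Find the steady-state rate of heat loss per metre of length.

Q' = 2πk·ΔT/ln(r₂/r₁) = 2π × 41.8 × 63 / ln(0.00545/0.00482) = 1.35×10^5 W/m

Q' = 135 kW/m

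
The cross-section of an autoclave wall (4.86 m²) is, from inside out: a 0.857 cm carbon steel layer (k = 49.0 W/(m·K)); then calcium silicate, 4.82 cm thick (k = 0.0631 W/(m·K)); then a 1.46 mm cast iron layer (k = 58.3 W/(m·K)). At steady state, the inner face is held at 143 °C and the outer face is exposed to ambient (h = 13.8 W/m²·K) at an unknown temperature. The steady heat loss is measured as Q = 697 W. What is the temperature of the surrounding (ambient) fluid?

Series resistances:
  R_carbon steel = L/(kA) = 0.00857/(49.0·4.86) = 3.599×10^-5 K/W
  R_calcium silicate = L/(kA) = 0.0482/(0.0631·4.86) = 0.1572 K/W
  R_cast iron = L/(kA) = 0.00146/(58.3·4.86) = 5.153×10^-6 K/W
  R_conv,out = 1/(hA) = 1/(13.8·4.86) = 0.01491 K/W
ΣR = 0.1721 K/W
ΔT = Q·ΣR = 697 × 0.1721 = 120.0 K
Heat flows outward, so T_out = T_in − ΔT = 143 − 120.0 = 23.0 °C

T_out = 23.0 °C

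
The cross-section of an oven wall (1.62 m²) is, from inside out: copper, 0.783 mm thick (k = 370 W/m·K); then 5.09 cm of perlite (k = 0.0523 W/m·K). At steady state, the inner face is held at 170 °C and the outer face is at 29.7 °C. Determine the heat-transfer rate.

Treat each layer as a resistance in series:
  R_copper = L/(kA) = 7.83×10^-4/(370·1.62) = 1.306×10^-6 K/W
  R_perlite = L/(kA) = 0.0509/(0.0523·1.62) = 0.6008 K/W
ΣR = 1.306×10^-6 + 0.6008 = 0.6008 K/W
Q = ΔT/ΣR = (170 °C − 29.7 °C)/0.6008 = 234 W

Q = 234 W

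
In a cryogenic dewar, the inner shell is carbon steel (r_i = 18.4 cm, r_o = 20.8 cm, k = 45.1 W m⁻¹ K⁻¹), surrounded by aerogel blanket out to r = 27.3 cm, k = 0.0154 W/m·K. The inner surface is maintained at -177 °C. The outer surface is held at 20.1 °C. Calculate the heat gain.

Series thermal resistances, inner to outer:
  R_carbon steel = (1/0.184 − 1/0.208)/(4πk) = 0.6271/(4π·45.1) = 0.001106 K/W
  R_aerogel blanket = (1/0.208 − 1/0.273)/(4πk) = 1.145/(4π·0.0154) = 5.915 K/W
ΣR = 0.001106 + 5.915 = 5.916 K/W
Q = ΔT/ΣR = (-177 °C − 20.1 °C)/5.916 = -33.3 W
(Negative Q ⇒ heat flows inward; heat gain = 33.3 W.)

Q = 33.3 W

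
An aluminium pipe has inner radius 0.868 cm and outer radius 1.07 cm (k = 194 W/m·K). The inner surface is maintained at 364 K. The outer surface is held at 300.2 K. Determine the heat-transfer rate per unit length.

Q' = 3.72×10^5 W/m

Q' = 2πk·ΔT/ln(r₂/r₁) = 2π × 194 × 63.8 / ln(0.0107/0.00868) = 3.72×10^5 W/m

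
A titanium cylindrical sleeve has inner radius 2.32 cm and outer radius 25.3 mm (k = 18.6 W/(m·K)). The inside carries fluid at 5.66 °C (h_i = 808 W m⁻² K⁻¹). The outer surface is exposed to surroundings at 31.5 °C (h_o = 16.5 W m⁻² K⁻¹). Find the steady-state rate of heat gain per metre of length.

Series thermal resistances, inner to outer:
  R'_conv,in = 1/(2πr h) = 1/(2π·0.0232·808) = 0.008490 m·K/W
  R'_titanium = ln(0.0253/0.0232)/(2πk) = 0.08665/(2π·18.6) = 7.415×10^-4 m·K/W
  R'_conv,out = 1/(2πr h) = 1/(2π·0.0253·16.5) = 0.3813 m·K/W
ΣR = 0.008490 + 7.415×10^-4 + 0.3813 = 0.3905 m·K/W
Q' = ΔT/ΣR = (5.66 °C − 31.5 °C)/0.3905 = -66.2 W/m
(Negative Q' ⇒ heat flows inward; heat gain = 66.2 W/m.)

Q' = 66.2 W/m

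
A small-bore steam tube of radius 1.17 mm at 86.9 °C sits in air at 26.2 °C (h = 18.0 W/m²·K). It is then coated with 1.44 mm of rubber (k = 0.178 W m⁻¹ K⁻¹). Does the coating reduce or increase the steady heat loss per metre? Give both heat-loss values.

increases: 8.03 → 14.8 W/m

Critical radius for a cylinder: r_cr = k/h = 0.00989 m = 0.989 cm.
Outer radius after coating: r₂ = 0.00117 + 0.00144 = 0.00261 m.
Since r₁ < r_cr and r₂ ≤ r_cr, the coating moves toward the maximum at r_cr — heat loss rises.
Bare: R = 1/(2πr₁h) = 7.557 m·K/W; Q = 60.7/7.557 = 8.03 W/m.
Coated: R = R_cond + R_conv = 4.105 m·K/W; Q = 60.7/4.105 = 14.8 W/m.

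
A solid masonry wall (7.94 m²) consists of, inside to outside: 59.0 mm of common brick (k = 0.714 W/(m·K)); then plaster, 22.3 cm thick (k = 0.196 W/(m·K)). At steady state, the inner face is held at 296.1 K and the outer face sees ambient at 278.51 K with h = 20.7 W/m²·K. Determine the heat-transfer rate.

Q = 110 W

Series thermal resistances, inner to outer:
  R_common brick = L/(kA) = 0.0590/(0.714·7.94) = 0.01041 K/W
  R_plaster = L/(kA) = 0.223/(0.196·7.94) = 0.1433 K/W
  R_conv,out = 1/(hA) = 1/(20.7·7.94) = 0.006084 K/W
ΣR = 0.01041 + 0.1433 + 0.006084 = 0.1598 K/W
Q = ΔT/ΣR = (296.1 K − 278.51 K)/0.1598 = 110 W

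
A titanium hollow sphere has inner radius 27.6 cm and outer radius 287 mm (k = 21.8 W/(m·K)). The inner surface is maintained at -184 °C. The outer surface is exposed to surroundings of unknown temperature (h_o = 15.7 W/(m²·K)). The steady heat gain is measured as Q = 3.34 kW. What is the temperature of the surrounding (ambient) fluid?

Sum the resistances:
  R_titanium = (1/0.276 − 1/0.287)/(4πk) = 0.1389/(4π·21.8) = 5.069×10^-4 K/W
  R_conv,out = 1/(4πr²h) = 1/(4π·0.287²·15.7) = 0.06154 K/W
ΣR = 0.06204 K/W
ΔT = Q·ΣR = 3340 × 0.06204 = 207.2 K
Heat flows inward, so T_out = T_in + ΔT = -184 + 207.2 = 23.2 °C

T_out = 23.2 °C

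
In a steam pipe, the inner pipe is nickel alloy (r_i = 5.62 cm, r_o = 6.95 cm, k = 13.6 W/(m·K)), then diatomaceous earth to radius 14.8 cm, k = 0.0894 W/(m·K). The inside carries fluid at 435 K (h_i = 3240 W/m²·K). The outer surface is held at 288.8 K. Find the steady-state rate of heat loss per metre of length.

Q' = 108 W/m

Treat each layer as a resistance in series:
  R'_conv,in = 1/(2πr h) = 1/(2π·0.0562·3240) = 8.741×10^-4 m·K/W
  R'_nickel alloy = ln(0.0695/0.0562)/(2πk) = 0.2124/(2π·13.6) = 0.002486 m·K/W
  R'_diatomaceous earth = ln(0.148/0.0695)/(2πk) = 0.7559/(2π·0.0894) = 1.346 m·K/W
ΣR = 8.741×10^-4 + 0.002486 + 1.346 = 1.349 m·K/W
Q' = ΔT/ΣR = (435 K − 288.8 K)/1.349 = 108 W/m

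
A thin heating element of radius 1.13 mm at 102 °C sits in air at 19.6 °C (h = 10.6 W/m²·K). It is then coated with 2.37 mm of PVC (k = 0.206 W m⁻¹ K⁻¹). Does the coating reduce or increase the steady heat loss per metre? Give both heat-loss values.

Critical radius for a cylinder: r_cr = k/h = 0.0194 m = 1.94 cm.
Outer radius after coating: r₂ = 0.00113 + 0.00237 = 0.00350 m.
Since r₁ < r_cr and r₂ ≤ r_cr, the coating moves toward the maximum at r_cr — heat loss rises.
Bare: R = 1/(2πr₁h) = 13.29 m·K/W; Q = 82.4/13.29 = 6.20 W/m.
Coated: R = R_cond + R_conv = 5.163 m·K/W; Q = 82.4/5.163 = 16.0 W/m.

increases: 6.20 → 16.0 W/m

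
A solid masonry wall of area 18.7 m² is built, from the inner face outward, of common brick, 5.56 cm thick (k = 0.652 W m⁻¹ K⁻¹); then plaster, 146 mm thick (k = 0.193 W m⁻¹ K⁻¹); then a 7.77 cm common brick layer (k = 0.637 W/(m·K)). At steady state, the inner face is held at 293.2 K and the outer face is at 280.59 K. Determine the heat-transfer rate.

Q = 245 W

Treat each layer as a resistance in series:
  R_common brick = L/(kA) = 0.0556/(0.652·18.7) = 0.004560 K/W
  R_plaster = L/(kA) = 0.146/(0.193·18.7) = 0.04045 K/W
  R_common brick = L/(kA) = 0.0777/(0.637·18.7) = 0.006523 K/W
ΣR = 0.004560 + 0.04045 + 0.006523 = 0.05153 K/W
Q = ΔT/ΣR = (293.2 K − 280.59 K)/0.05153 = 245 W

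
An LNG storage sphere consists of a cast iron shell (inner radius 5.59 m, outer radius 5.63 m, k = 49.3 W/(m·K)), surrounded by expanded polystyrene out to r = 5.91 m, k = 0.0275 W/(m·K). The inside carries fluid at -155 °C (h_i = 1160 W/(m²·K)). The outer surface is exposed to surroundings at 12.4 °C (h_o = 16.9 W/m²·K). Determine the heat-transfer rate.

Q = 6.84 kW

Resistance network (inner→outer):
  R_conv,in = 1/(4πr²h) = 1/(4π·5.59²·1160) = 2.195×10^-6 K/W
  R_cast iron = (1/5.59 − 1/5.63)/(4πk) = 0.001271/(4π·49.3) = 2.052×10^-6 K/W
  R_expanded polystyrene = (1/5.63 − 1/5.91)/(4πk) = 0.008415/(4π·0.0275) = 0.02435 K/W
  R_conv,out = 1/(4πr²h) = 1/(4π·5.91²·16.9) = 1.348×10^-4 K/W
ΣR = 2.195×10^-6 + 2.052×10^-6 + 0.02435 + 1.348×10^-4 = 0.02449 K/W
Q = ΔT/ΣR = (-155 °C − 12.4 °C)/0.02449 = -6840 W
(Negative Q ⇒ heat flows inward; heat gain = 6840 W.)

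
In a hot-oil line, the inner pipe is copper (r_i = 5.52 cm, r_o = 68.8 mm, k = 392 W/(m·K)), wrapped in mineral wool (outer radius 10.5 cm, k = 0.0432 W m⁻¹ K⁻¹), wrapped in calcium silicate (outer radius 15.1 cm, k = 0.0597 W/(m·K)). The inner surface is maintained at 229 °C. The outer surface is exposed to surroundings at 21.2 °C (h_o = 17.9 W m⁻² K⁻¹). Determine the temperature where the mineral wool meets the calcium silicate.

Series thermal resistances, inner to outer:
  R'_copper = ln(0.0688/0.0552)/(2πk) = 0.2202/(2π·392) = 8.942×10^-5 m·K/W
  R'_mineral wool = ln(0.105/0.0688)/(2πk) = 0.4228/(2π·0.0432) = 1.557 m·K/W
  R'_calcium silicate = ln(0.151/0.105)/(2πk) = 0.3633/(2π·0.0597) = 0.9686 m·K/W
  R'_conv,out = 1/(2πr h) = 1/(2π·0.151·17.9) = 0.05888 m·K/W
ΣR = 8.942×10^-5 + 1.557 + 0.9686 + 0.05888 = 2.585 m·K/W
Q' = ΔT/ΣR = (229 °C − 21.2 °C)/2.585 = 80.39 W/m
From the inner boundary to the mineral wool/calcium silicate interface, ΣR_partial = 1.557 m·K/W.
T_interface = T_in − Q'·ΣR_partial = 229 °C − (80.39)(1.557) = 104 °C

T = 104 °C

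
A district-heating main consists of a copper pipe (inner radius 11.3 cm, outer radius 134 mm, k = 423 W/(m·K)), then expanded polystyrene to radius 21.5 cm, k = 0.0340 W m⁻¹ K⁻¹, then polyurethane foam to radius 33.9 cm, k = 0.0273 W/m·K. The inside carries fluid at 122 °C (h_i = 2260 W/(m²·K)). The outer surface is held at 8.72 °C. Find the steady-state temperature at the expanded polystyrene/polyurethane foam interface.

Resistance network (inner→outer):
  R'_conv,in = 1/(2πr h) = 1/(2π·0.113·2260) = 6.232×10^-4 m·K/W
  R'_copper = ln(0.134/0.113)/(2πk) = 0.1705/(2π·423) = 6.413×10^-5 m·K/W
  R'_expanded polystyrene = ln(0.215/0.134)/(2πk) = 0.4728/(2π·0.0340) = 2.213 m·K/W
  R'_polyurethane foam = ln(0.339/0.215)/(2πk) = 0.4554/(2π·0.0273) = 2.655 m·K/W
ΣR = 6.232×10^-4 + 6.413×10^-5 + 2.213 + 2.655 = 4.869 m·K/W
Q' = ΔT/ΣR = (122 °C − 8.72 °C)/4.869 = 23.27 W/m
From the inner boundary to the expanded polystyrene/polyurethane foam interface, ΣR_partial = 2.214 m·K/W.
T_interface = T_in − Q'·ΣR_partial = 122 °C − (23.27)(2.214) = 70.5 °C

T = 70.5 °C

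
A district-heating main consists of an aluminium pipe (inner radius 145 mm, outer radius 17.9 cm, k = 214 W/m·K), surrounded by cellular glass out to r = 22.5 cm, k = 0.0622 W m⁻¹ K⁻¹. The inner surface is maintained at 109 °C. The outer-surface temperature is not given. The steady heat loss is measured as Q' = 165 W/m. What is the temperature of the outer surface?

T_out = 12.4 °C

Series resistances:
  R'_aluminium = ln(0.179/0.145)/(2πk) = 0.2107/(2π·214) = 1.567×10^-4 m·K/W
  R'_cellular glass = ln(0.225/0.179)/(2πk) = 0.2287/(2π·0.0622) = 0.5852 m·K/W
ΣR = 0.5854 m·K/W
ΔT = Q'·ΣR = 165 × 0.5854 = 96.59 K
Heat flows outward, so T_out = T_in − ΔT = 109 − 96.59 = 12.4 °C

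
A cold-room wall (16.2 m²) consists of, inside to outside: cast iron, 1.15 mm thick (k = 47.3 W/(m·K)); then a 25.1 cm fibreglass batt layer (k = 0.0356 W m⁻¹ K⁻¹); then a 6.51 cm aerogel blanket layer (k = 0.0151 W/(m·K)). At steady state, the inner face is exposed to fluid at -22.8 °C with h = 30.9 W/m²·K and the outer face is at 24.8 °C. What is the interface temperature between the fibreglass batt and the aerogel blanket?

Series thermal resistances, inner to outer:
  R_conv,in = 1/(hA) = 1/(30.9·16.2) = 0.001998 K/W
  R_cast iron = L/(kA) = 0.00115/(47.3·16.2) = 1.501×10^-6 K/W
  R_fibreglass batt = L/(kA) = 0.251/(0.0356·16.2) = 0.4352 K/W
  R_aerogel blanket = L/(kA) = 0.0651/(0.0151·16.2) = 0.2661 K/W
ΣR = 0.001998 + 1.501×10^-6 + 0.4352 + 0.2661 = 0.7033 K/W
Q = ΔT/ΣR = (-22.8 °C − 24.8 °C)/0.7033 = -67.68 W
From the inner boundary to the fibreglass batt/aerogel blanket interface, ΣR_partial = 0.4372 K/W.
T_interface = T_in − Q·ΣR_partial = -22.8 °C − (-67.68)(0.4372) = 6.79 °C

T = 6.79 °C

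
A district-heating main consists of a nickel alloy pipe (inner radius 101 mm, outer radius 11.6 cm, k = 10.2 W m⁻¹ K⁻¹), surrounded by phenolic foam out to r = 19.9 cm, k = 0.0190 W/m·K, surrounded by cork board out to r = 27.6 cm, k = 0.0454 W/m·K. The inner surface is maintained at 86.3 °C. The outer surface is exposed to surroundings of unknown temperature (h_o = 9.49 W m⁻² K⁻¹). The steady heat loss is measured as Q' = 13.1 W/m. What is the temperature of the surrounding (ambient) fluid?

Series resistances:
  R'_nickel alloy = ln(0.116/0.101)/(2πk) = 0.1385/(2π·10.2) = 0.002161 m·K/W
  R'_phenolic foam = ln(0.199/0.116)/(2πk) = 0.5397/(2π·0.0190) = 4.521 m·K/W
  R'_cork board = ln(0.276/0.199)/(2πk) = 0.3271/(2π·0.0454) = 1.147 m·K/W
  R'_conv,out = 1/(2πr h) = 1/(2π·0.276·9.49) = 0.06076 m·K/W
ΣR = 5.731 m·K/W
ΔT = Q'·ΣR = 13.1 × 5.731 = 75.08 K
Heat flows outward, so T_out = T_in − ΔT = 86.3 − 75.08 = 11.2 °C

T_out = 11.2 °C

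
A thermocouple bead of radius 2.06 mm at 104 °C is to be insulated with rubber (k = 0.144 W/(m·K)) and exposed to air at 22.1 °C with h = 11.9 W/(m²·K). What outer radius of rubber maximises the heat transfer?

r_cr = 2.42 cm

For a sphere, r_cr = 2k_ins/h = 2·0.144/11.9 = 0.0242 m = 2.42 cm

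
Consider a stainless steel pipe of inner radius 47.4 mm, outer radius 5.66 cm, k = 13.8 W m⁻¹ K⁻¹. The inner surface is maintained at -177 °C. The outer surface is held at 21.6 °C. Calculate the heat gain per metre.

Q' = 2πk·ΔT/ln(r₂/r₁) = 2π × 13.8 × 198.6 / ln(0.0566/0.0474) = 97100 W/m

Q' = 97.1 kW/m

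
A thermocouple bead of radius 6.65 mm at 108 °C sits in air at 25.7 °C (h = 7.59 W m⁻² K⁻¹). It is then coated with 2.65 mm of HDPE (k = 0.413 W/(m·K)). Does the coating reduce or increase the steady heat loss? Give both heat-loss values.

increases: 0.347 → 0.636 W

Critical radius for a sphere: r_cr = 2k/h = 0.109 m = 10.9 cm.
Outer radius after coating: r₂ = 0.00665 + 0.00265 = 0.00930 m.
Since r₁ < r_cr and r₂ ≤ r_cr, the coating moves toward the maximum at r_cr — heat loss rises.
Bare: R = 1/(4πr₁²h) = 237.1 K/W; Q = 82.3/237.1 = 0.347 W.
Coated: R = R_cond + R_conv = 129.5 K/W; Q = 82.3/129.5 = 0.636 W.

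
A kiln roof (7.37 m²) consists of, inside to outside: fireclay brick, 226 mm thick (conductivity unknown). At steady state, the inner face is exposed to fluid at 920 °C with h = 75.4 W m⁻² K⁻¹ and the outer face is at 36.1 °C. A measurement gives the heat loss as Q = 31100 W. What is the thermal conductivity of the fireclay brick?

k = 1.15 W/m·K

ΣR = ΔT/Q = |920 − 36.1|/31100 = 0.02842 K/W
Known resistances:
  R_conv,in = 1/(hA) = 1/(75.4·7.37) = 0.001800 K/W
R_fireclay brick = ΣR − ΣR_known = 0.02842 − 0.001800 = 0.02662 K/W
L/(kA) = 0.02662 ⇒ k = 0.226/(0.02662·7.37) = 1.15 W/m·K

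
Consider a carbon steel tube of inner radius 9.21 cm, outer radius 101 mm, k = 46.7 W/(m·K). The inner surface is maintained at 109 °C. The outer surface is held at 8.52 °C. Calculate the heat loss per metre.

Q' = 3.20×10^5 W/m

Q' = 2πk·ΔT/ln(r₂/r₁) = 2π × 46.7 × 100.48 / ln(0.101/0.0921) = 3.20×10^5 W/m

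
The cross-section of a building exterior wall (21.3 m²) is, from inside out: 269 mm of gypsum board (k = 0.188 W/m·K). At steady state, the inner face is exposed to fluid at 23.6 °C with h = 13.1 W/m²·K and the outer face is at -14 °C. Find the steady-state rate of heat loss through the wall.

Resistance network (inner→outer):
  R_conv,in = 1/(hA) = 1/(13.1·21.3) = 0.003584 K/W
  R_gypsum board = L/(kA) = 0.269/(0.188·21.3) = 0.06718 K/W
ΣR = 0.003584 + 0.06718 = 0.07076 K/W
Q = ΔT/ΣR = (23.6 °C − -14 °C)/0.07076 = 531 W

Q = 531 W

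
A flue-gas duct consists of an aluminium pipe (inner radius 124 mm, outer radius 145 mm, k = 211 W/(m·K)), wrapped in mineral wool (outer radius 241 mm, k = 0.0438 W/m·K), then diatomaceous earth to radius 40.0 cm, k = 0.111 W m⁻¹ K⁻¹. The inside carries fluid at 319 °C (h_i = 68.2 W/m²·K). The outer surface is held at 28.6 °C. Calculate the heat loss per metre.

Q' = 112 W/m

Treat each layer as a resistance in series:
  R'_conv,in = 1/(2πr h) = 1/(2π·0.124·68.2) = 0.01882 m·K/W
  R'_aluminium = ln(0.145/0.124)/(2πk) = 0.1565/(2π·211) = 1.180×10^-4 m·K/W
  R'_mineral wool = ln(0.241/0.145)/(2πk) = 0.5081/(2π·0.0438) = 1.846 m·K/W
  R'_diatomaceous earth = ln(0.400/0.241)/(2πk) = 0.5067/(2π·0.111) = 0.7265 m·K/W
ΣR = 0.01882 + 1.180×10^-4 + 1.846 + 0.7265 = 2.591 m·K/W
Q' = ΔT/ΣR = (319 °C − 28.6 °C)/2.591 = 112 W/m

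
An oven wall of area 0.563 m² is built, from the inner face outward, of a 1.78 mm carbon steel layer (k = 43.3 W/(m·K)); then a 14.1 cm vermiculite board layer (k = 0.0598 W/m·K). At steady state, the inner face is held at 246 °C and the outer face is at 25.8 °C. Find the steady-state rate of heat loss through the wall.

Q = 52.6 W

Resistance network (inner→outer):
  R_carbon steel = L/(kA) = 0.00178/(43.3·0.563) = 7.302×10^-5 K/W
  R_vermiculite board = L/(kA) = 0.141/(0.0598·0.563) = 4.188 K/W
ΣR = 7.302×10^-5 + 4.188 = 4.188 K/W
Q = ΔT/ΣR = (246 °C − 25.8 °C)/4.188 = 52.6 W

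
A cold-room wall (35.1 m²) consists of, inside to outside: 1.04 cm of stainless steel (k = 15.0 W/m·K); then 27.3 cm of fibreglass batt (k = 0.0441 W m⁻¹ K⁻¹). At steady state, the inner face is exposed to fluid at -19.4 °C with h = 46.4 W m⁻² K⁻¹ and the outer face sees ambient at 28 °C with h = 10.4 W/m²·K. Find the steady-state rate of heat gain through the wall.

Treat each layer as a resistance in series:
  R_conv,in = 1/(hA) = 1/(46.4·35.1) = 6.140×10^-4 K/W
  R_stainless steel = L/(kA) = 0.0104/(15.0·35.1) = 1.975×10^-5 K/W
  R_fibreglass batt = L/(kA) = 0.273/(0.0441·35.1) = 0.1764 K/W
  R_conv,out = 1/(hA) = 1/(10.4·35.1) = 0.002739 K/W
ΣR = 6.140×10^-4 + 1.975×10^-5 + 0.1764 + 0.002739 = 0.1798 K/W
Q = ΔT/ΣR = (-19.4 °C − 28 °C)/0.1798 = -264 W
(Negative Q ⇒ heat flows inward; heat gain = 264 W.)

Q = 264 W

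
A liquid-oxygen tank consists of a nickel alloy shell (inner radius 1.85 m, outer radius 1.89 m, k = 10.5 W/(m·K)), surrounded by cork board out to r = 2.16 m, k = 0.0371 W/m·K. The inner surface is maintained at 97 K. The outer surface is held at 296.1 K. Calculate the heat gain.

Treat each layer as a resistance in series:
  R_nickel alloy = (1/1.85 − 1/1.89)/(4πk) = 0.01144/(4π·10.5) = 8.670×10^-5 K/W
  R_cork board = (1/1.89 − 1/2.16)/(4πk) = 0.06614/(4π·0.0371) = 0.1419 K/W
ΣR = 8.670×10^-5 + 0.1419 = 0.1420 K/W
Q = ΔT/ΣR = (97 K − 296.1 K)/0.1420 = -1400 W
(Negative Q ⇒ heat flows inward; heat gain = 1400 W.)

Q = 1400 W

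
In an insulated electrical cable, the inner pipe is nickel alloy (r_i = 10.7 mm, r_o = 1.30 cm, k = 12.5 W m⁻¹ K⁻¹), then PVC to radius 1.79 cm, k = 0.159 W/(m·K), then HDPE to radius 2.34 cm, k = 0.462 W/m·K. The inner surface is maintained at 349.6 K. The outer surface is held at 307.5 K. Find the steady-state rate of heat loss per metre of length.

Series thermal resistances, inner to outer:
  R'_nickel alloy = ln(0.0130/0.0107)/(2πk) = 0.1947/(2π·12.5) = 0.002479 m·K/W
  R'_PVC = ln(0.0179/0.0130)/(2πk) = 0.3199/(2π·0.159) = 0.3202 m·K/W
  R'_HDPE = ln(0.0234/0.0179)/(2πk) = 0.2679/(2π·0.462) = 0.09230 m·K/W
ΣR = 0.002479 + 0.3202 + 0.09230 = 0.4150 m·K/W
Q' = ΔT/ΣR = (349.6 K − 307.5 K)/0.4150 = 101 W/m

Q' = 101 W/m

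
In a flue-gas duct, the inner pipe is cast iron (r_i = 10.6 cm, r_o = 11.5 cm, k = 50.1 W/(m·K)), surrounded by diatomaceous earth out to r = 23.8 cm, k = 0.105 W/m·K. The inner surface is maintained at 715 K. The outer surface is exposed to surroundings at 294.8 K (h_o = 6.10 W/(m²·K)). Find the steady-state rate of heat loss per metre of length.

Treat each layer as a resistance in series:
  R'_cast iron = ln(0.115/0.106)/(2πk) = 0.08149/(2π·50.1) = 2.589×10^-4 m·K/W
  R'_diatomaceous earth = ln(0.238/0.115)/(2πk) = 0.7273/(2π·0.105) = 1.102 m·K/W
  R'_conv,out = 1/(2πr h) = 1/(2π·0.238·6.10) = 0.1096 m·K/W
ΣR = 2.589×10^-4 + 1.102 + 0.1096 = 1.212 m·K/W
Q' = ΔT/ΣR = (715 K − 294.8 K)/1.212 = 347 W/m

Q' = 347 W/m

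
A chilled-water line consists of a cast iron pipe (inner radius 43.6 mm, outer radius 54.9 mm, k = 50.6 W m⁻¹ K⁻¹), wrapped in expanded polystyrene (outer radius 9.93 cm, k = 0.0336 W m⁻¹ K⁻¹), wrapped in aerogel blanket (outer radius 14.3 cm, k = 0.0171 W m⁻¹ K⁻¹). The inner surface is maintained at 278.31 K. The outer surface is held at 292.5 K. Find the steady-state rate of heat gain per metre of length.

Q' = 2.29 W/m

Resistance network (inner→outer):
  R'_cast iron = ln(0.0549/0.0436)/(2πk) = 0.2305/(2π·50.6) = 7.249×10^-4 m·K/W
  R'_expanded polystyrene = ln(0.0993/0.0549)/(2πk) = 0.5926/(2π·0.0336) = 2.807 m·K/W
  R'_aerogel blanket = ln(0.143/0.0993)/(2πk) = 0.3647/(2π·0.0171) = 3.394 m·K/W
ΣR = 7.249×10^-4 + 2.807 + 3.394 = 6.202 m·K/W
Q' = ΔT/ΣR = (278.31 K − 292.5 K)/6.202 = -2.29 W/m
(Negative Q' ⇒ heat flows inward; heat gain = 2.29 W/m.)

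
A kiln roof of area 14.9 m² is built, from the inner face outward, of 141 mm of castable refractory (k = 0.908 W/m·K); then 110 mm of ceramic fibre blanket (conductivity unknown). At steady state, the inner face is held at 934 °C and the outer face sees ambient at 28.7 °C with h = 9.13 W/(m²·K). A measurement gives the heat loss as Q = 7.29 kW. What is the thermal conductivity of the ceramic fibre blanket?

ΣR = ΔT/Q = |934 − 28.7|/7290 = 0.1242 K/W
Known resistances:
  R_castable refractory = L/(kA) = 0.141/(0.908·14.9) = 0.01042 K/W
  R_conv,out = 1/(hA) = 1/(9.13·14.9) = 0.007351 K/W
R_ceramic fibre blanket = ΣR − ΣR_known = 0.1242 − 0.01777 = 0.1064 K/W
L/(kA) = 0.1064 ⇒ k = 0.110/(0.1064·14.9) = 0.0694 W/m·K

k = 0.0694 W/m·K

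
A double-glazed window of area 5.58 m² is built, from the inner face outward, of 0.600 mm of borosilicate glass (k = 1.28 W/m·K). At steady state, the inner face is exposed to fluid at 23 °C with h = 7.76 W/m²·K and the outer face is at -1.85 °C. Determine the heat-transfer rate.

Q = 1070 W

Resistance network (inner→outer):
  R_conv,in = 1/(hA) = 1/(7.76·5.58) = 0.02309 K/W
  R_borosilicate glass = L/(kA) = 6.00×10^-4/(1.28·5.58) = 8.401×10^-5 K/W
ΣR = 0.02309 + 8.401×10^-5 = 0.02317 K/W
Q = ΔT/ΣR = (23 °C − -1.85 °C)/0.02317 = 1070 W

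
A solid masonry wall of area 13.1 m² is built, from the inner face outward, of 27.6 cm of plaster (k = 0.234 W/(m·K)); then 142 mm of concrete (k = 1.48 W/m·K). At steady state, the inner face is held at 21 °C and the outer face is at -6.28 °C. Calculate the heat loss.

Series thermal resistances, inner to outer:
  R_plaster = L/(kA) = 0.276/(0.234·13.1) = 0.09004 K/W
  R_concrete = L/(kA) = 0.142/(1.48·13.1) = 0.007324 K/W
ΣR = 0.09004 + 0.007324 = 0.09736 K/W
Q = ΔT/ΣR = (21 °C − -6.28 °C)/0.09736 = 280 W

Q = 280 W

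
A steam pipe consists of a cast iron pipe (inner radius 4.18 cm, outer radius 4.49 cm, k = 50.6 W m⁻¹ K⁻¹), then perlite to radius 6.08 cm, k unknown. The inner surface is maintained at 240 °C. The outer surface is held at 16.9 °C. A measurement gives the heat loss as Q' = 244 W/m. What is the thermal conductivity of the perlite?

ΣR = ΔT/Q' = |240 − 16.9|/244 = 0.9143 m·K/W
Known resistances:
  R'_cast iron = ln(0.0449/0.0418)/(2πk) = 0.07154/(2π·50.6) = 2.250×10^-4 m·K/W
R_perlite = ΣR − ΣR_known = 0.9143 − 2.250×10^-4 = 0.9141 m·K/W
ln(r₂/r₁)/(2πk) = 0.9141 ⇒ k = 0.3032/(2π·0.9141) = 0.0528 W/m·K

k = 0.0528 W/m·K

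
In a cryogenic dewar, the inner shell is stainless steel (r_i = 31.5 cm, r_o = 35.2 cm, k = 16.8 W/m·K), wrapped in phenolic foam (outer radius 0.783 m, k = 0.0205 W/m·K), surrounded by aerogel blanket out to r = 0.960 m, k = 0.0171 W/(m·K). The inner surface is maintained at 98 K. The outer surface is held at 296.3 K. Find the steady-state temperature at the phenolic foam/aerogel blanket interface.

T = 266.0 K

Resistance network (inner→outer):
  R_stainless steel = (1/0.315 − 1/0.352)/(4πk) = 0.3337/(4π·16.8) = 0.001581 K/W
  R_phenolic foam = (1/0.352 − 1/0.783)/(4πk) = 1.564/(4π·0.0205) = 6.070 K/W
  R_aerogel blanket = (1/0.783 − 1/0.960)/(4πk) = 0.2355/(4π·0.0171) = 1.096 K/W
ΣR = 0.001581 + 6.070 + 1.096 = 7.168 K/W
Q = ΔT/ΣR = (98 K − 296.3 K)/7.168 = -27.66 W
From the inner boundary to the phenolic foam/aerogel blanket interface, ΣR_partial = 6.072 K/W.
T_interface = T_in − Q·ΣR_partial = 98 K − (-27.66)(6.072) = 266.0 K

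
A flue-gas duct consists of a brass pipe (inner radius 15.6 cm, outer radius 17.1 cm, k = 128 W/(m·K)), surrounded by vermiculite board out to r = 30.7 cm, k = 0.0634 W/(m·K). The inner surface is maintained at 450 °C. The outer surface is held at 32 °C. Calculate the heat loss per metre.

Series thermal resistances, inner to outer:
  R'_brass = ln(0.171/0.156)/(2πk) = 0.09181/(2π·128) = 1.142×10^-4 m·K/W
  R'_vermiculite board = ln(0.307/0.171)/(2πk) = 0.5852/(2π·0.0634) = 1.469 m·K/W
ΣR = 1.142×10^-4 + 1.469 = 1.469 m·K/W
Q' = ΔT/ΣR = (450 °C − 32 °C)/1.469 = 285 W/m

Q' = 285 W/m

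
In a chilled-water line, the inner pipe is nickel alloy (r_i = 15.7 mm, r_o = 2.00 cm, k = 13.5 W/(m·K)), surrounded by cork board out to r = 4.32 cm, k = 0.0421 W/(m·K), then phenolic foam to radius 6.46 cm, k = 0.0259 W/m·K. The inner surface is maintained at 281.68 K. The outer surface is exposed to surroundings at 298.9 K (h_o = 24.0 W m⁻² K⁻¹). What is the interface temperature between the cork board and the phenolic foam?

Series thermal resistances, inner to outer:
  R'_nickel alloy = ln(0.0200/0.0157)/(2πk) = 0.2421/(2π·13.5) = 0.002854 m·K/W
  R'_cork board = ln(0.0432/0.0200)/(2πk) = 0.7701/(2π·0.0421) = 2.911 m·K/W
  R'_phenolic foam = ln(0.0646/0.0432)/(2πk) = 0.4024/(2π·0.0259) = 2.473 m·K/W
  R'_conv,out = 1/(2πr h) = 1/(2π·0.0646·24.0) = 0.1027 m·K/W
ΣR = 0.002854 + 2.911 + 2.473 + 0.1027 = 5.490 m·K/W
Q' = ΔT/ΣR = (281.68 K − 298.9 K)/5.490 = -3.137 W/m
From the inner boundary to the cork board/phenolic foam interface, ΣR_partial = 2.914 m·K/W.
T_interface = T_in − Q'·ΣR_partial = 281.68 K − (-3.137)(2.914) = 290.8 K

T = 290.8 K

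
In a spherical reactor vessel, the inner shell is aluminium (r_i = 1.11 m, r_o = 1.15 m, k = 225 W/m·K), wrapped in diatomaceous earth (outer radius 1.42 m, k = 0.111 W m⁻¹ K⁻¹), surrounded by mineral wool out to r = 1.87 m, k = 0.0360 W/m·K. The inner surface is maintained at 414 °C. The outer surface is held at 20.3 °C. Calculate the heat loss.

Q = 798 W

Resistance network (inner→outer):
  R_aluminium = (1/1.11 − 1/1.15)/(4πk) = 0.03134/(4π·225) = 1.108×10^-5 K/W
  R_diatomaceous earth = (1/1.15 − 1/1.42)/(4πk) = 0.1653/(4π·0.111) = 0.1185 K/W
  R_mineral wool = (1/1.42 − 1/1.87)/(4πk) = 0.1695/(4π·0.0360) = 0.3746 K/W
ΣR = 1.108×10^-5 + 0.1185 + 0.3746 = 0.4931 K/W
Q = ΔT/ΣR = (414 °C − 20.3 °C)/0.4931 = 798 W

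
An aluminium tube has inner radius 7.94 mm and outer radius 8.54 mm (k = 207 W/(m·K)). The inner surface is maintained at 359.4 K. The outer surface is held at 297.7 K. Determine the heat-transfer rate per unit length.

Q' = 2πk·ΔT/ln(r₂/r₁) = 2π × 207 × 61.7 / ln(0.00854/0.00794) = 1.10×10^6 W/m

Q' = 1100 kW/m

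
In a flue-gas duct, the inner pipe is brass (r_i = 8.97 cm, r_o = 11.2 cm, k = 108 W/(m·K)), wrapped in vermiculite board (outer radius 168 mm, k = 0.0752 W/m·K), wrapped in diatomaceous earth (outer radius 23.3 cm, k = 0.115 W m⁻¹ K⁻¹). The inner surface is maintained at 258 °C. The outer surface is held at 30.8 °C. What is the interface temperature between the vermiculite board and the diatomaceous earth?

T = 109 °C

Resistance network (inner→outer):
  R'_brass = ln(0.112/0.0897)/(2πk) = 0.2220/(2π·108) = 3.272×10^-4 m·K/W
  R'_vermiculite board = ln(0.168/0.112)/(2πk) = 0.4055/(2π·0.0752) = 0.8581 m·K/W
  R'_diatomaceous earth = ln(0.233/0.168)/(2πk) = 0.3271/(2π·0.115) = 0.4527 m·K/W
ΣR = 3.272×10^-4 + 0.8581 + 0.4527 = 1.311 m·K/W
Q' = ΔT/ΣR = (258 °C − 30.8 °C)/1.311 = 173.3 W/m
From the inner boundary to the vermiculite board/diatomaceous earth interface, ΣR_partial = 0.8584 m·K/W.
T_interface = T_in − Q'·ΣR_partial = 258 °C − (173.3)(0.8584) = 109 °C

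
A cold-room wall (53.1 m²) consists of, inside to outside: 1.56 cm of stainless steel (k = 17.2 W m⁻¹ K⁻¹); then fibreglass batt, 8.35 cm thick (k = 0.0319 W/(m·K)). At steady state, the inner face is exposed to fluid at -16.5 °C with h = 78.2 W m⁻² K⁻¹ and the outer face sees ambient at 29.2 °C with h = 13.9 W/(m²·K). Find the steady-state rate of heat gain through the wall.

Resistance network (inner→outer):
  R_conv,in = 1/(hA) = 1/(78.2·53.1) = 2.408×10^-4 K/W
  R_stainless steel = L/(kA) = 0.0156/(17.2·53.1) = 1.708×10^-5 K/W
  R_fibreglass batt = L/(kA) = 0.0835/(0.0319·53.1) = 0.04929 K/W
  R_conv,out = 1/(hA) = 1/(13.9·53.1) = 0.001355 K/W
ΣR = 2.408×10^-4 + 1.708×10^-5 + 0.04929 + 0.001355 = 0.05090 K/W
Q = ΔT/ΣR = (-16.5 °C − 29.2 °C)/0.05090 = -898 W
(Negative Q ⇒ heat flows inward; heat gain = 898 W.)

Q = 898 W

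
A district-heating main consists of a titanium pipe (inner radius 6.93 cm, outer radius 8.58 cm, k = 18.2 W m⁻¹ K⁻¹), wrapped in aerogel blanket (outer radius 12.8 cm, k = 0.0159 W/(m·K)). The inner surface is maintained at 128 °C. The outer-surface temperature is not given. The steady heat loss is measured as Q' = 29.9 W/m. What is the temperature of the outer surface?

Sum the resistances:
  R'_titanium = ln(0.0858/0.0693)/(2πk) = 0.2136/(2π·18.2) = 0.001868 m·K/W
  R'_aerogel blanket = ln(0.128/0.0858)/(2πk) = 0.4000/(2π·0.0159) = 4.004 m·K/W
ΣR = 4.006 m·K/W
ΔT = Q'·ΣR = 29.9 × 4.006 = 119.8 K
Heat flows outward, so T_out = T_in − ΔT = 128 − 119.8 = 8.2 °C

T_out = 8.2 °C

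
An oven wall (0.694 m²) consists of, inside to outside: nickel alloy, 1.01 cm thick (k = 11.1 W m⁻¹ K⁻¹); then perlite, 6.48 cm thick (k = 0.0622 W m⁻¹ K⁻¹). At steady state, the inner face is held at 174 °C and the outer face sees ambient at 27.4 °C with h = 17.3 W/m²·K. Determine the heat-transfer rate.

Treat each layer as a resistance in series:
  R_nickel alloy = L/(kA) = 0.0101/(11.1·0.694) = 0.001311 K/W
  R_perlite = L/(kA) = 0.0648/(0.0622·0.694) = 1.501 K/W
  R_conv,out = 1/(hA) = 1/(17.3·0.694) = 0.08329 K/W
ΣR = 0.001311 + 1.501 + 0.08329 = 1.586 K/W
Q = ΔT/ΣR = (174 °C − 27.4 °C)/1.586 = 92.4 W

Q = 92.4 W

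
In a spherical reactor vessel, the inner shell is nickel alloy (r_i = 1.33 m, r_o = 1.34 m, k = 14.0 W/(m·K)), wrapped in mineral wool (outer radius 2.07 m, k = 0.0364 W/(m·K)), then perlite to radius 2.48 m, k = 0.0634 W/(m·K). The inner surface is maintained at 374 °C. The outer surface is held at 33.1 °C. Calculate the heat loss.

Series thermal resistances, inner to outer:
  R_nickel alloy = (1/1.33 − 1/1.34)/(4πk) = 0.005611/(4π·14.0) = 3.189×10^-5 K/W
  R_mineral wool = (1/1.34 − 1/2.07)/(4πk) = 0.2632/(4π·0.0364) = 0.5754 K/W
  R_perlite = (1/2.07 − 1/2.48)/(4πk) = 0.07987/(4π·0.0634) = 0.1002 K/W
ΣR = 3.189×10^-5 + 0.5754 + 0.1002 = 0.6756 K/W
Q = ΔT/ΣR = (374 °C − 33.1 °C)/0.6756 = 505 W

Q = 505 W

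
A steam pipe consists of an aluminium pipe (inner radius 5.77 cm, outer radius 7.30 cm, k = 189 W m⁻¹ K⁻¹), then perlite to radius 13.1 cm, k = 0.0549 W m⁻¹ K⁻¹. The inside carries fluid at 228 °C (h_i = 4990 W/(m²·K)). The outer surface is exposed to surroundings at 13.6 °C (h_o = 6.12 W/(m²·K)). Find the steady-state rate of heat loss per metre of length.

Q' = 113 W/m

Series thermal resistances, inner to outer:
  R'_conv,in = 1/(2πr h) = 1/(2π·0.0577·4990) = 5.528×10^-4 m·K/W
  R'_aluminium = ln(0.0730/0.0577)/(2πk) = 0.2352/(2π·189) = 1.981×10^-4 m·K/W
  R'_perlite = ln(0.131/0.0730)/(2πk) = 0.5847/(2π·0.0549) = 1.695 m·K/W
  R'_conv,out = 1/(2πr h) = 1/(2π·0.131·6.12) = 0.1985 m·K/W
ΣR = 5.528×10^-4 + 1.981×10^-4 + 1.695 + 0.1985 = 1.894 m·K/W
Q' = ΔT/ΣR = (228 °C − 13.6 °C)/1.894 = 113 W/m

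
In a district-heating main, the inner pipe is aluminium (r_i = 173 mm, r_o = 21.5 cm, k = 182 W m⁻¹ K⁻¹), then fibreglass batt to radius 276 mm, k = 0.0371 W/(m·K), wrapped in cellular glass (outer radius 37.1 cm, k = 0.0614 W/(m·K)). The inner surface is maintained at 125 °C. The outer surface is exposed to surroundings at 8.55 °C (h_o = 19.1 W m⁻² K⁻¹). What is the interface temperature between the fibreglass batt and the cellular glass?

T = 57.9 °C

Resistance network (inner→outer):
  R'_aluminium = ln(0.215/0.173)/(2πk) = 0.2173/(2π·182) = 1.901×10^-4 m·K/W
  R'_fibreglass batt = ln(0.276/0.215)/(2πk) = 0.2498/(2π·0.0371) = 1.071 m·K/W
  R'_cellular glass = ln(0.371/0.276)/(2πk) = 0.2958/(2π·0.0614) = 0.7667 m·K/W
  R'_conv,out = 1/(2πr h) = 1/(2π·0.371·19.1) = 0.02246 m·K/W
ΣR = 1.901×10^-4 + 1.071 + 0.7667 + 0.02246 = 1.860 m·K/W
Q' = ΔT/ΣR = (125 °C − 8.55 °C)/1.860 = 62.61 W/m
From the inner boundary to the fibreglass batt/cellular glass interface, ΣR_partial = 1.071 m·K/W.
T_interface = T_in − Q'·ΣR_partial = 125 °C − (62.61)(1.071) = 57.9 °C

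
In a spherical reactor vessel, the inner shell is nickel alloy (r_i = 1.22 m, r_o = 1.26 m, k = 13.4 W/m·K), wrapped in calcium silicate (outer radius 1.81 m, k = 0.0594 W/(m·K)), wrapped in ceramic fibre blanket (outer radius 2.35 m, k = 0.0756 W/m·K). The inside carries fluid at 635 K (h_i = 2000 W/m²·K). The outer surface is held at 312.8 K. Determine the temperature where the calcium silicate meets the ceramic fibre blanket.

Treat each layer as a resistance in series:
  R_conv,in = 1/(4πr²h) = 1/(4π·1.22²·2000) = 2.673×10^-5 K/W
  R_nickel alloy = (1/1.22 − 1/1.26)/(4πk) = 0.02602/(4π·13.4) = 1.545×10^-4 K/W
  R_calcium silicate = (1/1.26 − 1/1.81)/(4πk) = 0.2412/(4π·0.0594) = 0.3231 K/W
  R_ceramic fibre blanket = (1/1.81 − 1/2.35)/(4πk) = 0.1270/(4π·0.0756) = 0.1336 K/W
ΣR = 2.673×10^-5 + 1.545×10^-4 + 0.3231 + 0.1336 = 0.4569 K/W
Q = ΔT/ΣR = (635 K − 312.8 K)/0.4569 = 705.2 W
From the inner boundary to the calcium silicate/ceramic fibre blanket interface, ΣR_partial = 0.3233 K/W.
T_interface = T_in − Q·ΣR_partial = 635 K − (705.2)(0.3233) = 407 K

T = 407 K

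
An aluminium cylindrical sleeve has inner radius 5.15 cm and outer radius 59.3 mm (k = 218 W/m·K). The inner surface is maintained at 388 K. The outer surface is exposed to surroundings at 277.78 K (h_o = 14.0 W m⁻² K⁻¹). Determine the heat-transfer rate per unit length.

Q' = 575 W/m

Resistance network (inner→outer):
  R'_aluminium = ln(0.0593/0.0515)/(2πk) = 0.1410/(2π·218) = 1.030×10^-4 m·K/W
  R'_conv,out = 1/(2πr h) = 1/(2π·0.0593·14.0) = 0.1917 m·K/W
ΣR = 1.030×10^-4 + 0.1917 = 0.1918 m·K/W
Q' = ΔT/ΣR = (388 K − 277.78 K)/0.1918 = 575 W/m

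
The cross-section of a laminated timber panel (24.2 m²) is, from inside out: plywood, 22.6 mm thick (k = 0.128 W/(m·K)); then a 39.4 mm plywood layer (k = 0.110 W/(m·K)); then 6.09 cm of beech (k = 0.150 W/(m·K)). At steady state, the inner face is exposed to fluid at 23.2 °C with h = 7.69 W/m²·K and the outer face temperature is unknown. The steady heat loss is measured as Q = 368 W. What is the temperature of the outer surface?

T_out = 6.92 °C

Sum the resistances:
  R_conv,in = 1/(hA) = 1/(7.69·24.2) = 0.005374 K/W
  R_plywood = L/(kA) = 0.0226/(0.128·24.2) = 0.007296 K/W
  R_plywood = L/(kA) = 0.0394/(0.110·24.2) = 0.01480 K/W
  R_beech = L/(kA) = 0.0609/(0.150·24.2) = 0.01678 K/W
ΣR = 0.04425 K/W
ΔT = Q·ΣR = 368 × 0.04425 = 16.28 K
Heat flows outward, so T_out = T_in − ΔT = 23.2 − 16.28 = 6.92 °C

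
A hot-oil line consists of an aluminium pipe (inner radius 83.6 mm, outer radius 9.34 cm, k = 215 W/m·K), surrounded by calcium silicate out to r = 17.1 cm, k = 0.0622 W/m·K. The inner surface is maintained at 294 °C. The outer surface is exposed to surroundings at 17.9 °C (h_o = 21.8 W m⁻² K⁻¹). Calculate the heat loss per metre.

Q' = 174 W/m

Resistance network (inner→outer):
  R'_aluminium = ln(0.0934/0.0836)/(2πk) = 0.1108/(2π·215) = 8.206×10^-5 m·K/W
  R'_calcium silicate = ln(0.171/0.0934)/(2πk) = 0.6048/(2π·0.0622) = 1.547 m·K/W
  R'_conv,out = 1/(2πr h) = 1/(2π·0.171·21.8) = 0.04269 m·K/W
ΣR = 8.206×10^-5 + 1.547 + 0.04269 = 1.590 m·K/W
Q' = ΔT/ΣR = (294 °C − 17.9 °C)/1.590 = 174 W/m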